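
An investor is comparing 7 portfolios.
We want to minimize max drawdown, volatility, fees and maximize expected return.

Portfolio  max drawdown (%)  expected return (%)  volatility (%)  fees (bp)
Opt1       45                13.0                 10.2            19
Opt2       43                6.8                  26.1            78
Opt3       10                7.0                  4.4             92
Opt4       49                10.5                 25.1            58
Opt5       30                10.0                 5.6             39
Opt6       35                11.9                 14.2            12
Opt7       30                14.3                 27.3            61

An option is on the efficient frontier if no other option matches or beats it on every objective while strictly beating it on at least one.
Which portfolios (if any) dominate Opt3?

none

Opt1: worse on max drawdown (45 vs 10).
Opt2: worse on max drawdown (43 vs 10).
Opt4: worse on max drawdown (49 vs 10).
Opt5: worse on max drawdown (30 vs 10).
Opt6: worse on max drawdown (35 vs 10).
Opt7: worse on max drawdown (30 vs 10).
No option dominates Opt3.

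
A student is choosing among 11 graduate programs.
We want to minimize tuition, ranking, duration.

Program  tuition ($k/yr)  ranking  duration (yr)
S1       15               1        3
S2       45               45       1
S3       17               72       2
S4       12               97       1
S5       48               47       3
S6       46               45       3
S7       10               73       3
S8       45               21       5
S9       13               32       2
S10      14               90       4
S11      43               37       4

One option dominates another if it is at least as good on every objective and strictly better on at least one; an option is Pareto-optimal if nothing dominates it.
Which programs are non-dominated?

S1, S2, S4, S7, S9

S1: not dominated (best ranking).
S2: not dominated.
S3: dominated by S9 (tuition 13≤17, ranking 32≤72, duration 2≤2).
S4: not dominated.
S5: dominated by S1 (tuition 15≤48, ranking 1≤47, duration 3≤3).
S6: dominated by S1 (tuition 15≤46, ranking 1≤45, duration 3≤3).
S7: not dominated (best tuition).
S8: dominated by S1 (tuition 15≤45, ranking 1≤21, duration 3≤5).
S9: not dominated.
S10: dominated by S7 (tuition 10≤14, ranking 73≤90, duration 3≤4).
S11: dominated by S1 (tuition 15≤43, ranking 1≤37, duration 3≤4).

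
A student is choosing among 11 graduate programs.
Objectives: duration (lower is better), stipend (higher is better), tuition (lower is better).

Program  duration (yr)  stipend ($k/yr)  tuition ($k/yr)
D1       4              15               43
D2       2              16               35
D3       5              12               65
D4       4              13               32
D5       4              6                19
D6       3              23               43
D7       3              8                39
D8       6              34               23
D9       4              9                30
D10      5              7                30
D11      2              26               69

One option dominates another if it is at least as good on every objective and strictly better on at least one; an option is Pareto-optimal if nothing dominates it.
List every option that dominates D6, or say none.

D1: worse on duration (4 vs 3).
D2: worse on stipend (16 vs 23).
D3: worse on duration (5 vs 3).
D4: worse on duration (4 vs 3).
D5: worse on duration (4 vs 3).
D7: worse on stipend (8 vs 23).
D8: worse on duration (6 vs 3).
D9: worse on duration (4 vs 3).
D10: worse on duration (5 vs 3).
D11: worse on tuition (69 vs 43).
No option dominates D6.

none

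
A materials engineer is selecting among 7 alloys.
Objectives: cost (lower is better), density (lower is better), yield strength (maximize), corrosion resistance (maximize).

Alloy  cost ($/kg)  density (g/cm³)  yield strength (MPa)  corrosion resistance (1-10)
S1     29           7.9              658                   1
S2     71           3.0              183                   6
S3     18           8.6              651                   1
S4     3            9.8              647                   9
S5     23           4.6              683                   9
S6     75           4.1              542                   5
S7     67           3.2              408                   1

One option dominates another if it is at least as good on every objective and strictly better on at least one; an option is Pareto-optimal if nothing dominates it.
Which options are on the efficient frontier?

S2, S3, S4, S5, S6, S7

S1: dominated by S5 (cost 23≤29, density 4.6≤7.9, yield strength 683≥658, corrosion resistance 9≥1).
S2: not dominated (best density).
S3: not dominated.
S4: not dominated (best cost).
S5: not dominated (best yield strength).
S6: not dominated.
S7: not dominated.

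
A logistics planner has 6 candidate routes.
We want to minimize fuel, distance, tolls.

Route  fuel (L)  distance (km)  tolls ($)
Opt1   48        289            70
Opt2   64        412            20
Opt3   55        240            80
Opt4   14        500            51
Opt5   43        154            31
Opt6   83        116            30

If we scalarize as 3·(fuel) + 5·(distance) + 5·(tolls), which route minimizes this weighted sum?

Opt6

Opt1: 3·48 + 5·289 + 5·70 = 1939
Opt2: 3·64 + 5·412 + 5·20 = 2352
Opt3: 3·55 + 5·240 + 5·80 = 1765
Opt4: 3·14 + 5·500 + 5·51 = 2797
Opt5: 3·43 + 5·154 + 5·31 = 1054
Opt6: 3·83 + 5·116 + 5·30 = 979
Lowest: Opt6 at 979.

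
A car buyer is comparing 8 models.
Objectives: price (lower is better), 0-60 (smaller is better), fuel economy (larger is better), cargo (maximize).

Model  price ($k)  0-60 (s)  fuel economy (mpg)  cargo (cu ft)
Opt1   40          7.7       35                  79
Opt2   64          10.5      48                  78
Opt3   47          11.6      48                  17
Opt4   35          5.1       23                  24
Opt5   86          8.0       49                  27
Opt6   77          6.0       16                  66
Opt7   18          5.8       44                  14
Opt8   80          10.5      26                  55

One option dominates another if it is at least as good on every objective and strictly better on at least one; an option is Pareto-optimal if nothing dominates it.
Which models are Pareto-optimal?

Opt1, Opt2, Opt3, Opt4, Opt5, Opt6, Opt7

Opt1: not dominated (best cargo).
Opt2: not dominated.
Opt3: not dominated.
Opt4: not dominated (best 0-60).
Opt5: not dominated (best fuel economy).
Opt6: not dominated.
Opt7: not dominated (best price).
Opt8: dominated by Opt1 (price 40≤80, 0-60 7.7≤10.5, fuel economy 35≥26, cargo 79≥55).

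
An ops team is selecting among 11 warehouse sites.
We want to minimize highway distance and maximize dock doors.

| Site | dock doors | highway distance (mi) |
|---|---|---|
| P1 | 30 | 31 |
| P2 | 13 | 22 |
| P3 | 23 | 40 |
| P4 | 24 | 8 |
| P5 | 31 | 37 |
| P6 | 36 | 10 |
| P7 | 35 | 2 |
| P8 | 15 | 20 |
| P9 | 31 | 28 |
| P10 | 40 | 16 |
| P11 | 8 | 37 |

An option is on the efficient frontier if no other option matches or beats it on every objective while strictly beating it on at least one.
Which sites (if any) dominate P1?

P6: dock doors 36≥30, highway distance 10≤31 — dominates P1.
P7: dock doors 35≥30, highway distance 2≤31 — dominates P1.
P9: dock doors 31≥30, highway distance 28≤31 — dominates P1.
P10: dock doors 40≥30, highway distance 16≤31 — dominates P1.
Others (P2, P3, P4, P5, P8, P11) are each worse than P1 on at least one objective.

P6, P7, P9, P10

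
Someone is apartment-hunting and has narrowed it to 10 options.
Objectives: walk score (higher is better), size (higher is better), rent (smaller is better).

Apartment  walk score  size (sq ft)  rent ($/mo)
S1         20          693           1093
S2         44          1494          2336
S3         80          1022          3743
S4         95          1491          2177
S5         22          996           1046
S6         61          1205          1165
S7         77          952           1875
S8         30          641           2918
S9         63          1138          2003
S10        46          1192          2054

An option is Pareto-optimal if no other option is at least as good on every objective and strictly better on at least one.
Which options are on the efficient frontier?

S1: dominated by S5 (walk score 22≥20, size 996≥693, rent 1046≤1093).
S2: not dominated (best size).
S3: dominated by S4 (walk score 95≥80, size 1491≥1022, rent 2177≤3743).
S4: not dominated (best walk score).
S5: not dominated (best rent).
S6: not dominated.
S7: not dominated.
S8: dominated by S2 (walk score 44≥30, size 1494≥641, rent 2336≤2918).
S9: not dominated.
S10: dominated by S6 (walk score 61≥46, size 1205≥1192, rent 1165≤2054).

S2, S4, S5, S6, S7, S9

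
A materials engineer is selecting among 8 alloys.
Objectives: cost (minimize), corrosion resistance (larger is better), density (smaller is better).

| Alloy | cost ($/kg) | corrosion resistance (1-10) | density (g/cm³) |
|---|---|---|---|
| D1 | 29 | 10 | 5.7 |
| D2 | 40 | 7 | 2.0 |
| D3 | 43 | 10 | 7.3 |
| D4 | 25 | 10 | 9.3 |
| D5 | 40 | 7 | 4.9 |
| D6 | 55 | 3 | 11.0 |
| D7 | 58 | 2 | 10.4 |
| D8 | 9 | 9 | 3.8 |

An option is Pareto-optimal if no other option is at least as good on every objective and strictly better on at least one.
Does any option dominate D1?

D2: worse on cost (40 vs 29).
D3: worse on cost (43 vs 29).
D4: worse on density (9.3 vs 5.7).
D5: worse on cost (40 vs 29).
D6: worse on cost (55 vs 29).
D7: worse on cost (58 vs 29).
D8: worse on corrosion resistance (9 vs 10).
No option is at least as good as D1 on every objective and strictly better on one.

No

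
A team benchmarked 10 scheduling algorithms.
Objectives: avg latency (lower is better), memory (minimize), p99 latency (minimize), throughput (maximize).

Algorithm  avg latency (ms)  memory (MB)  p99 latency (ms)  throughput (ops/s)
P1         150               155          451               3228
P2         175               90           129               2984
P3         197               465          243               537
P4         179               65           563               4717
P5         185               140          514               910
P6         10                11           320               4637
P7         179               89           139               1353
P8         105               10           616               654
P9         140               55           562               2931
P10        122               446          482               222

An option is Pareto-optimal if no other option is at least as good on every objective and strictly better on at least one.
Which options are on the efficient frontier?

P1: dominated by P6 (avg latency 10≤150, memory 11≤155, p99 latency 320≤451, throughput 4637≥3228).
P2: not dominated (best p99 latency).
P3: dominated by P2 (avg latency 175≤197, memory 90≤465, p99 latency 129≤243, throughput 2984≥537).
P4: not dominated (best throughput).
P5: dominated by P2 (avg latency 175≤185, memory 90≤140, p99 latency 129≤514, throughput 2984≥910).
P6: not dominated (best avg latency).
P7: not dominated.
P8: not dominated (best memory).
P9: dominated by P6 (avg latency 10≤140, memory 11≤55, p99 latency 320≤562, throughput 4637≥2931).
P10: dominated by P6 (avg latency 10≤122, memory 11≤446, p99 latency 320≤482, throughput 4637≥222).

P2, P4, P6, P7, P8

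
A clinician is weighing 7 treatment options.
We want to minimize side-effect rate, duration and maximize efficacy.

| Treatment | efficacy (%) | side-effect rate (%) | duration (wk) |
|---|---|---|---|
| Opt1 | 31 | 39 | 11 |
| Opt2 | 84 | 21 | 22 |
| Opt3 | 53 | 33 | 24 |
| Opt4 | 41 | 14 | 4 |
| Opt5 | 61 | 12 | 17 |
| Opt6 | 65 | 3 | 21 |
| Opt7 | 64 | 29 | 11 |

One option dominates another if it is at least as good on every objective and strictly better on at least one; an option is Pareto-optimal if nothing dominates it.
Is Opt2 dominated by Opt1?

No

Opt1 vs Opt2: Opt1 is worse on efficacy (31 vs 84), so it does not dominate Opt2.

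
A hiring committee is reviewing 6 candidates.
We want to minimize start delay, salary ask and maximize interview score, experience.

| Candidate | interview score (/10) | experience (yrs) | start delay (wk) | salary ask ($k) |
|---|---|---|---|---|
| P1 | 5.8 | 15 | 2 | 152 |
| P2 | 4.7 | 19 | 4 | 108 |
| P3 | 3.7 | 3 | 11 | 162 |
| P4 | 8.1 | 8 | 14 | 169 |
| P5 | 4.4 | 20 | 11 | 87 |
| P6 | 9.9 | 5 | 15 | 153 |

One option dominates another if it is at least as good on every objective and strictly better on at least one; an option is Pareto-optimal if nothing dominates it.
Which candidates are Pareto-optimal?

P1, P2, P4, P5, P6

P1: not dominated (best start delay).
P2: not dominated.
P3: dominated by P1 (interview score 5.8≥3.7, experience 15≥3, start delay 2≤11, salary ask 152≤162).
P4: not dominated.
P5: not dominated (best experience).
P6: not dominated (best interview score).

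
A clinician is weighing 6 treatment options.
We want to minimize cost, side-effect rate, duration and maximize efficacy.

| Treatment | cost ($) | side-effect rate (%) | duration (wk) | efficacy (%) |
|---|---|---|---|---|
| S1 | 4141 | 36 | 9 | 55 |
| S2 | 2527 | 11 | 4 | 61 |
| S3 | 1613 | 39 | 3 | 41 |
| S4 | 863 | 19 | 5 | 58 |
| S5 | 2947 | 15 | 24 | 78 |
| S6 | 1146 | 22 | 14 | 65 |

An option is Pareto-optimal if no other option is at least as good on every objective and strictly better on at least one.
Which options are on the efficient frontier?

S2, S3, S4, S5, S6

S1: dominated by S2 (cost 2527≤4141, side-effect rate 11≤36, duration 4≤9, efficacy 61≥55).
S2: not dominated (best side-effect rate).
S3: not dominated (best duration).
S4: not dominated (best cost).
S5: not dominated (best efficacy).
S6: not dominated.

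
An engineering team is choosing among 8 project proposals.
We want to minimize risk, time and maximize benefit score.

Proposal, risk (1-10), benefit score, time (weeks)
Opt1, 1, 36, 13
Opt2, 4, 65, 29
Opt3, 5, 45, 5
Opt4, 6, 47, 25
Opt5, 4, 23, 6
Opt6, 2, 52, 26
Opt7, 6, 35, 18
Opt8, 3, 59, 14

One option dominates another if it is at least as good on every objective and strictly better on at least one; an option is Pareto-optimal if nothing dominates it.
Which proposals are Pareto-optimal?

Opt1, Opt2, Opt3, Opt5, Opt6, Opt8

Opt1: not dominated (best risk).
Opt2: not dominated (best benefit score).
Opt3: not dominated (best time).
Opt4: dominated by Opt8 (risk 3≤6, benefit score 59≥47, time 14≤25).
Opt5: not dominated.
Opt6: not dominated.
Opt7: dominated by Opt1 (risk 1≤6, benefit score 36≥35, time 13≤18).
Opt8: not dominated.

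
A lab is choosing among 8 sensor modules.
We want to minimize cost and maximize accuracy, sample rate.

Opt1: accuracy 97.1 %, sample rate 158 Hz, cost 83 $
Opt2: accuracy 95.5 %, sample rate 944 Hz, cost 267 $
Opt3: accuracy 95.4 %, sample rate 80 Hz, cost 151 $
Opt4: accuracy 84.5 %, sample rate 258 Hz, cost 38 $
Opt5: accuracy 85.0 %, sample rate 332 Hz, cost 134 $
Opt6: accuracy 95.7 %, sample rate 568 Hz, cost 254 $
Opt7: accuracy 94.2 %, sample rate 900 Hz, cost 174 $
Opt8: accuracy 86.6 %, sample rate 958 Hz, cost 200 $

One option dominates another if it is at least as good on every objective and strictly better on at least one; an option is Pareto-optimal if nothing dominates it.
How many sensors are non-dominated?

Opt1: not dominated (best accuracy).
Opt2: not dominated.
Opt3: dominated by Opt1 (accuracy 97.1≥95.4, sample rate 158≥80, cost 83≤151).
Opt4: not dominated (best cost).
Opt5: not dominated.
Opt6: not dominated.
Opt7: not dominated.
Opt8: not dominated (best sample rate).
Pareto-optimal: Opt1, Opt2, Opt4, Opt5, Opt6, Opt7, Opt8 → 7.

7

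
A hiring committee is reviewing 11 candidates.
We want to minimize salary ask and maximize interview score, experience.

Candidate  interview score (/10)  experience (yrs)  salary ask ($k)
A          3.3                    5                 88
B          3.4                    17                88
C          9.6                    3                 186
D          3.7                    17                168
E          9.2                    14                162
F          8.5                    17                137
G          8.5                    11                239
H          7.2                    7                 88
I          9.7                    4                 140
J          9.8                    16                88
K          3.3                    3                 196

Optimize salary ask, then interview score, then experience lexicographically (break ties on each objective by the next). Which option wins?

First minimize salary ask: best is 88, kept {A, B, H, J}.
Then maximize interview score: best is 9.8, kept {J}.

J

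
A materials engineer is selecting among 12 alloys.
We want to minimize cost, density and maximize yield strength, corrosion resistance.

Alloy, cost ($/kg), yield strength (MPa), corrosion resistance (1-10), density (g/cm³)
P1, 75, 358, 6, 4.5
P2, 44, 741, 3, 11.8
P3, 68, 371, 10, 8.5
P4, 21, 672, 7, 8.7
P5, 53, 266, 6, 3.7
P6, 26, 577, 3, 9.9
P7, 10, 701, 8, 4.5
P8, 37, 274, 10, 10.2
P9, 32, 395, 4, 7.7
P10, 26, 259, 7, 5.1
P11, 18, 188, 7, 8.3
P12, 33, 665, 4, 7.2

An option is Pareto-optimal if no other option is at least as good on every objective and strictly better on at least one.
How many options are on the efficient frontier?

P1: dominated by P7 (cost 10≤75, yield strength 701≥358, corrosion resistance 8≥6, density 4.5≤4.5).
P2: not dominated (best yield strength).
P3: not dominated.
P4: dominated by P7 (cost 10≤21, yield strength 701≥672, corrosion resistance 8≥7, density 4.5≤8.7).
P5: not dominated (best density).
P6: dominated by P4 (cost 21≤26, yield strength 672≥577, corrosion resistance 7≥3, density 8.7≤9.9).
P7: not dominated (best cost).
P8: not dominated.
P9: dominated by P7 (cost 10≤32, yield strength 701≥395, corrosion resistance 8≥4, density 4.5≤7.7).
P10: dominated by P7 (cost 10≤26, yield strength 701≥259, corrosion resistance 8≥7, density 4.5≤5.1).
P11: dominated by P7 (cost 10≤18, yield strength 701≥188, corrosion resistance 8≥7, density 4.5≤8.3).
P12: dominated by P7 (cost 10≤33, yield strength 701≥665, corrosion resistance 8≥4, density 4.5≤7.2).
Pareto-optimal: P2, P3, P5, P7, P8 → 5.

5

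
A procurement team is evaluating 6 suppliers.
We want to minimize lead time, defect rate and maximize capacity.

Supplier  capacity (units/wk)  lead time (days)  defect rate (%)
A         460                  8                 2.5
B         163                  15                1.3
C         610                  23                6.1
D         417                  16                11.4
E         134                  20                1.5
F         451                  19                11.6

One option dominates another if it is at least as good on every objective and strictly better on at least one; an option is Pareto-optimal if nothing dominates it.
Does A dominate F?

Yes

A vs F: capacity 460≥451, lead time 8≤19, defect rate 2.5≤11.6 — A is at least as good on every objective with at least one strict improvement.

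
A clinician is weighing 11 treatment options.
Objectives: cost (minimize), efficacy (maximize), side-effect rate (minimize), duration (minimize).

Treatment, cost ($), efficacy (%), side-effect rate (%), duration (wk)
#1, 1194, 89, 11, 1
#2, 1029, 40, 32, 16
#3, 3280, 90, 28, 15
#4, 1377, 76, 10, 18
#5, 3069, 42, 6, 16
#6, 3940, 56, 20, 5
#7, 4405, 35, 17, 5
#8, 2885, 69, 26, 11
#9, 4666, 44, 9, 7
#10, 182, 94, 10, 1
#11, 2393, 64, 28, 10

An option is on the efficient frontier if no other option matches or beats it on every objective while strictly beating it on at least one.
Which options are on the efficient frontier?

#1: dominated by #10 (cost 182≤1194, efficacy 94≥89, side-effect rate 10≤11, duration 1≤1).
#2: dominated by #10 (cost 182≤1029, efficacy 94≥40, side-effect rate 10≤32, duration 1≤16).
#3: dominated by #10 (cost 182≤3280, efficacy 94≥90, side-effect rate 10≤28, duration 1≤15).
#4: dominated by #10 (cost 182≤1377, efficacy 94≥76, side-effect rate 10≤10, duration 1≤18).
#5: not dominated (best side-effect rate).
#6: dominated by #1 (cost 1194≤3940, efficacy 89≥56, side-effect rate 11≤20, duration 1≤5).
#7: dominated by #1 (cost 1194≤4405, efficacy 89≥35, side-effect rate 11≤17, duration 1≤5).
#8: dominated by #1 (cost 1194≤2885, efficacy 89≥69, side-effect rate 11≤26, duration 1≤11).
#9: not dominated.
#10: not dominated (best cost).
#11: dominated by #1 (cost 1194≤2393, efficacy 89≥64, side-effect rate 11≤28, duration 1≤10).

#5, #9, #10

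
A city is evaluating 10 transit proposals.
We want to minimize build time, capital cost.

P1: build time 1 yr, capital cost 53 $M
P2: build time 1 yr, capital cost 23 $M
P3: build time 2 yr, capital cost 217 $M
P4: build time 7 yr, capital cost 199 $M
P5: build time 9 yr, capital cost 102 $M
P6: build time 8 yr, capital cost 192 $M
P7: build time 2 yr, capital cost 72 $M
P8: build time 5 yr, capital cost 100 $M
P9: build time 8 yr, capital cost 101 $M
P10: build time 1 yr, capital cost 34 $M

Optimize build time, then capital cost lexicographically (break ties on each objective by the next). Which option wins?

P2

First minimize build time: best is 1, kept {P1, P2, P10}.
Then minimize capital cost: best is 23, kept {P2}.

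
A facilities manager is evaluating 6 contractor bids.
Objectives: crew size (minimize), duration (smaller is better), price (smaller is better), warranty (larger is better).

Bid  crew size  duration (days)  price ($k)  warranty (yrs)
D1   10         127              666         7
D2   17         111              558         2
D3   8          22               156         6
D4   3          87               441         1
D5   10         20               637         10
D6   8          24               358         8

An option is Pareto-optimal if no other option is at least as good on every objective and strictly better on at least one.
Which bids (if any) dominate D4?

none

D1: worse on crew size (10 vs 3).
D2: worse on crew size (17 vs 3).
D3: worse on crew size (8 vs 3).
D5: worse on crew size (10 vs 3).
D6: worse on crew size (8 vs 3).
No option dominates D4.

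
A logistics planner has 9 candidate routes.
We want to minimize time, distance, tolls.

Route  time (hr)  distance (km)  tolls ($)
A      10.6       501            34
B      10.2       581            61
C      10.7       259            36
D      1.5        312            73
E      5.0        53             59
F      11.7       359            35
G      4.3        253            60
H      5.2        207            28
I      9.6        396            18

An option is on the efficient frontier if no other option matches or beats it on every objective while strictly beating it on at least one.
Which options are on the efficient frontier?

D, E, G, H, I

A: dominated by H (time 5.2≤10.6, distance 207≤501, tolls 28≤34).
B: dominated by E (time 5.0≤10.2, distance 53≤581, tolls 59≤61).
C: dominated by H (time 5.2≤10.7, distance 207≤259, tolls 28≤36).
D: not dominated (best time).
E: not dominated (best distance).
F: dominated by H (time 5.2≤11.7, distance 207≤359, tolls 28≤35).
G: not dominated.
H: not dominated.
I: not dominated (best tolls).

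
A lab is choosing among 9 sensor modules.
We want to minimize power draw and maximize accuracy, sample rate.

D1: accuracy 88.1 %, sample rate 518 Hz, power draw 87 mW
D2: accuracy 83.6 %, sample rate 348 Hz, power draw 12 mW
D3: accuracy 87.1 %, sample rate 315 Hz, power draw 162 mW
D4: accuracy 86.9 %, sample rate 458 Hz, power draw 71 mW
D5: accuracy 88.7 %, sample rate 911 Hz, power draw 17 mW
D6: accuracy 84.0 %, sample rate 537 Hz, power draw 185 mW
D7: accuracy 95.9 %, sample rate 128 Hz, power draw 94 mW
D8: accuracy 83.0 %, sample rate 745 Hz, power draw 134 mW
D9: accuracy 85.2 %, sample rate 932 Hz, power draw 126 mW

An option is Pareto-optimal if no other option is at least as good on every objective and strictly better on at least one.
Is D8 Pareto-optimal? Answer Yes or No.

No

D5 vs D8: accuracy 88.7≥83.0, sample rate 911≥745, power draw 17≤134 — D5 is at least as good on every objective and strictly better on at least one, so D5 dominates D8.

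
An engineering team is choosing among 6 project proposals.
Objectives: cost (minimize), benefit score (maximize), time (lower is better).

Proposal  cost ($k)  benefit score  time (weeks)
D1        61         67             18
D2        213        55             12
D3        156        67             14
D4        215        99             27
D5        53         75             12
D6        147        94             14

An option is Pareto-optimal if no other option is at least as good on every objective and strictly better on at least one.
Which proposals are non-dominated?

D1: dominated by D5 (cost 53≤61, benefit score 75≥67, time 12≤18).
D2: dominated by D5 (cost 53≤213, benefit score 75≥55, time 12≤12).
D3: dominated by D5 (cost 53≤156, benefit score 75≥67, time 12≤14).
D4: not dominated (best benefit score).
D5: not dominated (best cost).
D6: not dominated.

D4, D5, D6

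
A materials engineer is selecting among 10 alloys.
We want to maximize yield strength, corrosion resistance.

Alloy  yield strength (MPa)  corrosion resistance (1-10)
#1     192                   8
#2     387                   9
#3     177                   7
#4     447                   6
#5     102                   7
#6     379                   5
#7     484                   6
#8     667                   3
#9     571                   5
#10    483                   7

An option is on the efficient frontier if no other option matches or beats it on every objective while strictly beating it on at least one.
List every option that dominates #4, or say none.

#7, #10

#7: yield strength 484≥447, corrosion resistance 6≥6 — dominates #4.
#10: yield strength 483≥447, corrosion resistance 7≥6 — dominates #4.
Others (#1, #2, #3, #5, #6, #8, #9) are each worse than #4 on at least one objective.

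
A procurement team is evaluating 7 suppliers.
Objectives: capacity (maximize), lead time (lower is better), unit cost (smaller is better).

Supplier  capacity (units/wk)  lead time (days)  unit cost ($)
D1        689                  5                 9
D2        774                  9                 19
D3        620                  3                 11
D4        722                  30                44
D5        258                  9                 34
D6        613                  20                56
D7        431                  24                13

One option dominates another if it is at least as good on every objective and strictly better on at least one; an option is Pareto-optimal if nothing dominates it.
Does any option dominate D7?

Yes

D1 vs D7: capacity 689≥431, lead time 5≤24, unit cost 9≤13 — D1 is at least as good on every objective and strictly better on at least one, so D1 dominates D7.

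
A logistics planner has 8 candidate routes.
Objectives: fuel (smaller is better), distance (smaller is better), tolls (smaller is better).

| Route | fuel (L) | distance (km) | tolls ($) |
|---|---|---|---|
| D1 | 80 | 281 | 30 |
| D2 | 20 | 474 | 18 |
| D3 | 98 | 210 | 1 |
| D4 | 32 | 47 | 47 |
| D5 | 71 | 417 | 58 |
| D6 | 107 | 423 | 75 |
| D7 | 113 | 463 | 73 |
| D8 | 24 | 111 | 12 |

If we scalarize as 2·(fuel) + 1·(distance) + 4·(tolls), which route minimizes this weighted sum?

D1: 2·80 + 1·281 + 4·30 = 561
D2: 2·20 + 1·474 + 4·18 = 586
D3: 2·98 + 1·210 + 4·1 = 410
D4: 2·32 + 1·47 + 4·47 = 299
D5: 2·71 + 1·417 + 4·58 = 791
D6: 2·107 + 1·423 + 4·75 = 937
D7: 2·113 + 1·463 + 4·73 = 981
D8: 2·24 + 1·111 + 4·12 = 207
Lowest: D8 at 207.

D8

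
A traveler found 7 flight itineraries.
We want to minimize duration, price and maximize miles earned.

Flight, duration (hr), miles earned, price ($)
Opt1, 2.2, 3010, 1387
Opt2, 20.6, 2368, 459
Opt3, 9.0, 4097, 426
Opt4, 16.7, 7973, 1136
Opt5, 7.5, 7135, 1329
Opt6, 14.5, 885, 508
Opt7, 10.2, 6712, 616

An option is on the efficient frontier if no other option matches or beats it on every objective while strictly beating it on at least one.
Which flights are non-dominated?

Opt1: not dominated (best duration).
Opt2: dominated by Opt3 (duration 9.0≤20.6, miles earned 4097≥2368, price 426≤459).
Opt3: not dominated (best price).
Opt4: not dominated (best miles earned).
Opt5: not dominated.
Opt6: dominated by Opt3 (duration 9.0≤14.5, miles earned 4097≥885, price 426≤508).
Opt7: not dominated.

Opt1, Opt3, Opt4, Opt5, Opt7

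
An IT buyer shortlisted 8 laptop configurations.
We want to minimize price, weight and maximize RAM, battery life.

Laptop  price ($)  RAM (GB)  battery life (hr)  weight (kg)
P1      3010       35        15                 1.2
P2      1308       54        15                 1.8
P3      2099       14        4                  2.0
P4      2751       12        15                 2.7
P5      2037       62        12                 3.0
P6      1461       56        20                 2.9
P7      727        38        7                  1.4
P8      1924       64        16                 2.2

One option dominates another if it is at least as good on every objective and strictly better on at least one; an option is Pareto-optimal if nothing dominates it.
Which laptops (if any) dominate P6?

none

P1: worse on price (3010 vs 1461).
P2: worse on RAM (54 vs 56).
P3: worse on price (2099 vs 1461).
P4: worse on price (2751 vs 1461).
P5: worse on price (2037 vs 1461).
P7: worse on RAM (38 vs 56).
P8: worse on price (1924 vs 1461).
No option dominates P6.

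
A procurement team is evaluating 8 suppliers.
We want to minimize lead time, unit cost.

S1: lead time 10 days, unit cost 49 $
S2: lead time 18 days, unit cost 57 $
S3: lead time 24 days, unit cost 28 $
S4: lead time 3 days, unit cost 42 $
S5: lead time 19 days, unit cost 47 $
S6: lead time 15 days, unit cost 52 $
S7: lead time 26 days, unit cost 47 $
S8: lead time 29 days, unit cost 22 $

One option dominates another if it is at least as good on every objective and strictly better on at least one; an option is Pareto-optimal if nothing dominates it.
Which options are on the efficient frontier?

S1: dominated by S4 (lead time 3≤10, unit cost 42≤49).
S2: dominated by S1 (lead time 10≤18, unit cost 49≤57).
S3: not dominated.
S4: not dominated (best lead time).
S5: dominated by S4 (lead time 3≤19, unit cost 42≤47).
S6: dominated by S1 (lead time 10≤15, unit cost 49≤52).
S7: dominated by S3 (lead time 24≤26, unit cost 28≤47).
S8: not dominated (best unit cost).

S3, S4, S8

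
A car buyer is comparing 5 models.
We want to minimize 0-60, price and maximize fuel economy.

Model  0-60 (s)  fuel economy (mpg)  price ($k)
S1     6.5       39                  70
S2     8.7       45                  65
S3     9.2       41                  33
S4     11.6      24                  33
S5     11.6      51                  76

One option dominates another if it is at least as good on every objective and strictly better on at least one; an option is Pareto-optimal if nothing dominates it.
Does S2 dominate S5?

S2 vs S5: S2 is worse on fuel economy (45 vs 51), so it does not dominate S5.

No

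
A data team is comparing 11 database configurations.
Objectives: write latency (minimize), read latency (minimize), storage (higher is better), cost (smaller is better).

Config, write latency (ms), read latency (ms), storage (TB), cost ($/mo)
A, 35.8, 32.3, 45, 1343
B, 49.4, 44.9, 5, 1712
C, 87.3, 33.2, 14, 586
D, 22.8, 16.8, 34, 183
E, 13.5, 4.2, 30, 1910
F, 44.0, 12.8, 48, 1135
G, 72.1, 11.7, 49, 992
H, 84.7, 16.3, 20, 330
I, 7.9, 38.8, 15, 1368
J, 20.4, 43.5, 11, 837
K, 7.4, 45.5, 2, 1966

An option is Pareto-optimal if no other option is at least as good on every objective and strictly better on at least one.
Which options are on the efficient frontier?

A, D, E, F, G, H, I, J, K

A: not dominated.
B: dominated by A (write latency 35.8≤49.4, read latency 32.3≤44.9, storage 45≥5, cost 1343≤1712).
C: dominated by D (write latency 22.8≤87.3, read latency 16.8≤33.2, storage 34≥14, cost 183≤586).
D: not dominated (best cost).
E: not dominated (best read latency).
F: not dominated.
G: not dominated (best storage).
H: not dominated.
I: not dominated.
J: not dominated.
K: not dominated (best write latency).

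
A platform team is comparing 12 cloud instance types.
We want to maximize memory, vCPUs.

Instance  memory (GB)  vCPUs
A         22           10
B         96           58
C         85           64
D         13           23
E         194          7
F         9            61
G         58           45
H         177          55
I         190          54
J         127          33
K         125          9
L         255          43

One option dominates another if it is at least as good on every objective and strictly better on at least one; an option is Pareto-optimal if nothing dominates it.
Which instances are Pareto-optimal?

A: dominated by B (memory 96≥22, vCPUs 58≥10).
B: not dominated.
C: not dominated (best vCPUs).
D: dominated by B (memory 96≥13, vCPUs 58≥23).
E: dominated by L (memory 255≥194, vCPUs 43≥7).
F: dominated by C (memory 85≥9, vCPUs 64≥61).
G: dominated by B (memory 96≥58, vCPUs 58≥45).
H: not dominated.
I: not dominated.
J: dominated by H (memory 177≥127, vCPUs 55≥33).
K: dominated by H (memory 177≥125, vCPUs 55≥9).
L: not dominated (best memory).

B, C, H, I, L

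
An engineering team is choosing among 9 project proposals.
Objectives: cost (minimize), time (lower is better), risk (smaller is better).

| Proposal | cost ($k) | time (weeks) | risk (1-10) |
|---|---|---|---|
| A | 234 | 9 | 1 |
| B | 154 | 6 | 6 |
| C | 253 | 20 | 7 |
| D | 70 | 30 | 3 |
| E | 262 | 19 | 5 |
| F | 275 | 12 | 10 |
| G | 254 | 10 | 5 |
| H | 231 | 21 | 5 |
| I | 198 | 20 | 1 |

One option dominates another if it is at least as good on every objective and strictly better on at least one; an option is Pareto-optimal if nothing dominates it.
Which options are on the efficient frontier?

A, B, D, I

A: not dominated.
B: not dominated (best time).
C: dominated by A (cost 234≤253, time 9≤20, risk 1≤7).
D: not dominated (best cost).
E: dominated by A (cost 234≤262, time 9≤19, risk 1≤5).
F: dominated by A (cost 234≤275, time 9≤12, risk 1≤10).
G: dominated by A (cost 234≤254, time 9≤10, risk 1≤5).
H: dominated by I (cost 198≤231, time 20≤21, risk 1≤5).
I: not dominated.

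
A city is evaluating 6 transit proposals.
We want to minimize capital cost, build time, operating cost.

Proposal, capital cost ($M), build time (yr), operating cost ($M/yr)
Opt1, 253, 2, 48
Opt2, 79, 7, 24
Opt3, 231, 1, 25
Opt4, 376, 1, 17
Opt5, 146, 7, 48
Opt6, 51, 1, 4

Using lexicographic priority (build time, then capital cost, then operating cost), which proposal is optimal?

Opt6

First minimize build time: best is 1, kept {Opt3, Opt4, Opt6}.
Then minimize capital cost: best is 51, kept {Opt6}.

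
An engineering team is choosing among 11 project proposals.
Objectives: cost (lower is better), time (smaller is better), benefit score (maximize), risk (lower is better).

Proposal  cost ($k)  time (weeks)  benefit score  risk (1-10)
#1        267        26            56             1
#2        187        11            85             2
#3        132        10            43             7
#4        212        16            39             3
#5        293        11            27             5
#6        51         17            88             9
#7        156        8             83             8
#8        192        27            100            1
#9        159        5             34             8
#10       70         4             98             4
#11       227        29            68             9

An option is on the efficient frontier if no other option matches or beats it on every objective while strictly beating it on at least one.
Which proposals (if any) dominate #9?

#10: cost 70≤159, time 4≤5, benefit score 98≥34, risk 4≤8 — dominates #9.
Others (#1, #2, #3, #4, #5, #6, #7, #8, #11) are each worse than #9 on at least one objective.

#10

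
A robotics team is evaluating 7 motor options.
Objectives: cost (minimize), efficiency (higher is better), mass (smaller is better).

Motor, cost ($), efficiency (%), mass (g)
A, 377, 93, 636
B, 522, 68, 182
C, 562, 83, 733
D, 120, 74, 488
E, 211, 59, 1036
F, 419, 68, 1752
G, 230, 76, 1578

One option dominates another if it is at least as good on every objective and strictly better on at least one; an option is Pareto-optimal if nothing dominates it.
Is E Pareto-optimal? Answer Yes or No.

No

D vs E: cost 120≤211, efficiency 74≥59, mass 488≤1036 — D is at least as good on every objective and strictly better on at least one, so D dominates E.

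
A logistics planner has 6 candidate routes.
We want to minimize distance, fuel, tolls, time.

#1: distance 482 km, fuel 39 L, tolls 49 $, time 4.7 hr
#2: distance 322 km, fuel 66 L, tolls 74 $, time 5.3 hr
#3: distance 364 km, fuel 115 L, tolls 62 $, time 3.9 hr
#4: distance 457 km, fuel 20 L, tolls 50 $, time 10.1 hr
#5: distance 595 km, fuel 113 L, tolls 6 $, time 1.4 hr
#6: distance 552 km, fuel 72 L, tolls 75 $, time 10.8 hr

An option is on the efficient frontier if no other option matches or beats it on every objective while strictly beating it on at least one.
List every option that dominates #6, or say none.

#1, #2, #4

#1: distance 482≤552, fuel 39≤72, tolls 49≤75, time 4.7≤10.8 — dominates #6.
#2: distance 322≤552, fuel 66≤72, tolls 74≤75, time 5.3≤10.8 — dominates #6.
#4: distance 457≤552, fuel 20≤72, tolls 50≤75, time 10.1≤10.8 — dominates #6.
Others (#3, #5) are each worse than #6 on at least one objective.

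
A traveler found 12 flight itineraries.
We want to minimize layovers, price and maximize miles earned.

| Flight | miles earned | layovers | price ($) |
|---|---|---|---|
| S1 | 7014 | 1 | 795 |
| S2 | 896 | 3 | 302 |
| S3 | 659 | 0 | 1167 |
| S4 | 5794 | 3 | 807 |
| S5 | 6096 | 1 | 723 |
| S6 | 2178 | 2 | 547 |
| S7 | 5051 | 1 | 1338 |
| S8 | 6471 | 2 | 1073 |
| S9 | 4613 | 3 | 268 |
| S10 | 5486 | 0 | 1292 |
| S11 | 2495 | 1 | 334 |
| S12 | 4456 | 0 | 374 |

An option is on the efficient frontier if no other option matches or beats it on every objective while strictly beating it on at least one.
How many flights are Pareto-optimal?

S1: not dominated (best miles earned).
S2: dominated by S9 (miles earned 4613≥896, layovers 3≤3, price 268≤302).
S3: dominated by S12 (miles earned 4456≥659, layovers 0≤0, price 374≤1167).
S4: dominated by S1 (miles earned 7014≥5794, layovers 1≤3, price 795≤807).
S5: not dominated.
S6: dominated by S11 (miles earned 2495≥2178, layovers 1≤2, price 334≤547).
S7: dominated by S1 (miles earned 7014≥5051, layovers 1≤1, price 795≤1338).
S8: dominated by S1 (miles earned 7014≥6471, layovers 1≤2, price 795≤1073).
S9: not dominated (best price).
S10: not dominated.
S11: not dominated.
S12: not dominated.
Pareto-optimal: S1, S5, S9, S10, S11, S12 → 6.

6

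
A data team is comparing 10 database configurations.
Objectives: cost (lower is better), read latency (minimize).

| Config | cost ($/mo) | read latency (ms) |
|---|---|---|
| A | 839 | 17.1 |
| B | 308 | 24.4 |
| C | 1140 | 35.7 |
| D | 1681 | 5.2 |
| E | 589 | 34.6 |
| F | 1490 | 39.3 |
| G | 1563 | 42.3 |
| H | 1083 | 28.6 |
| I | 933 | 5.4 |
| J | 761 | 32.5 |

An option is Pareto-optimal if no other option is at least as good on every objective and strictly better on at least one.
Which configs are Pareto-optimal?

A: not dominated.
B: not dominated (best cost).
C: dominated by A (cost 839≤1140, read latency 17.1≤35.7).
D: not dominated (best read latency).
E: dominated by B (cost 308≤589, read latency 24.4≤34.6).
F: dominated by A (cost 839≤1490, read latency 17.1≤39.3).
G: dominated by A (cost 839≤1563, read latency 17.1≤42.3).
H: dominated by A (cost 839≤1083, read latency 17.1≤28.6).
I: not dominated.
J: dominated by B (cost 308≤761, read latency 24.4≤32.5).

A, B, D, I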